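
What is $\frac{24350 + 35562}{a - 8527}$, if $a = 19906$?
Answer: $\frac{59912}{11379} \approx 5.2651$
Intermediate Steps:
$\frac{24350 + 35562}{a - 8527} = \frac{24350 + 35562}{19906 - 8527} = \frac{59912}{11379}$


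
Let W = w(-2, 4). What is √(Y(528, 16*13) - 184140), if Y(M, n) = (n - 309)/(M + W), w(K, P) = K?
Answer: I*√50947171766/526 ≈ 429.12*I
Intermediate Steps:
W = -2
Y(M, n) = (-309 + n)/(-2 + M) (Y(M, n) = (n - 309)/(M - 2) = (-309 + n)/(-2 + M))
√(Y(528, 16*13) - 184140) = √((-309 + 16*13)/(-2 + 528) - 184140) = √((-309 + 208)/526 - 184140) = √((1/526)*(-101) - 184140) = √(-101/526 - 184140) = √(-96857741/526) = I*√50947171766/526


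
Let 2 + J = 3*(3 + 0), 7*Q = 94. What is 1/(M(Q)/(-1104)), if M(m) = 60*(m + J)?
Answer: -644/715 ≈ -0.90070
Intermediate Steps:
Q = 94/7 (Q = (1/7)*94 = 94/7 ≈ 13.429)
J = 7 (J = -2 + 3*(3 + 0) = -2 + 3*3 = -2 + 9 = 7)
M(m) = 420 + 60*m (M(m) = 60*(m + 7) = 60*(7 + m) = 420 + 60*m)
1/(M(Q)/(-1104)) = 1/((420 + 60*(94/7))/(-1104)) = 1/((420 + 5640/7)*(-1/1104)) = 1/((8580/7)*(-1/1104)) = 1/(-715/644) = -644/715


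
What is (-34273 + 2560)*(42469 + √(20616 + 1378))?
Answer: -1346819397 - 31713*√21994 ≈ -1.3515e+9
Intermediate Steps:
(-34273 + 2560)*(42469 + √(20616 + 1378)) = -31713*(42469 + √21994) = -1346819397 - 31713*√21994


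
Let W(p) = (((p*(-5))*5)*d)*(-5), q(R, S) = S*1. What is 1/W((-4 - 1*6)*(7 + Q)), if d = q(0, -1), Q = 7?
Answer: 1/17500 ≈ 5.7143e-5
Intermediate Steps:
q(R, S) = S
d = -1
W(p) = -125*p (W(p) = (((p*(-5))*5)*(-1))*(-5) = ((-5*p*5)*(-1))*(-5) = (-25*p*(-1))*(-5) = (25*p)*(-5) = -125*p)
1/W((-4 - 1*6)*(7 + Q)) = 1/(-125*(-4 - 1*6)*(7 + 7)) = 1/(-125*(-4 - 6)*14) = 1/(-(-1250)*14) = 1/(-125*(-140)) = 1/17500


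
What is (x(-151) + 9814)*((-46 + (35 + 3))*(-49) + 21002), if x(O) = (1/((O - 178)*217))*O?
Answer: 14989728627882/71393 ≈ 2.0996e+8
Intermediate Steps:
x(O) = O/(217*(-178 + O)) (x(O) = ((1/217)/(-178 + O))*O = (1/(217*(-178 + O)))*O = O/(217*(-178 + O)))
(x(-151) + 9814)*((-46 + (35 + 3))*(-49) + 21002) = ((1/217)*(-151)/(-178 - 151) + 9814)*((-46 + (35 + 3))*(-49) + 21002) = ((1/217)*(-151)/(-329) + 9814)*((-46 + 38)*(-49) + 21002) = ((1/217)*(-151)*(-1/329) + 9814)*(-8*(-49) + 21002) = (151/71393 + 9814)*(392 + 21002) = (700651053/71393)*21394 = 14989728627882/71393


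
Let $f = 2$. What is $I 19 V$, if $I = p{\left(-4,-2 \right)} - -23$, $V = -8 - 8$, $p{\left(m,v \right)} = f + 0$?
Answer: $-7600$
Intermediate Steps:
$p{\left(m,v \right)} = 2$ ($p{\left(m,v \right)} = 2 + 0 = 2$)
$V = -16$ ($V = -8 - 8 = -16$)
$I = 25$ ($I = 2 - -23 = 2 + 23 = 25$)
$I 19 V = 25 \cdot 19 \left(-16\right) = 475 \left(-16\right) = -7600$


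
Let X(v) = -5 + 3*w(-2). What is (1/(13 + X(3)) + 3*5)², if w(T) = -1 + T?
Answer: 196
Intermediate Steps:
X(v) = -14 (X(v) = -5 + 3*(-1 - 2) = -5 + 3*(-3) = -5 - 9 = -14)
(1/(13 + X(3)) + 3*5)² = (1/(13 - 14) + 3*5)² = (1/(-1) + 15)² = (-1 + 15)² = 14² = 196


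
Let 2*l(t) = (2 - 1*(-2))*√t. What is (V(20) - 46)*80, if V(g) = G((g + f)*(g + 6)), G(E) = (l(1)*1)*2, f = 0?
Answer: -3360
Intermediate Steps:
l(t) = 2*√t (l(t) = ((2 - 1*(-2))*√t)/2 = ((2 + 2)*√t)/2 = (4*√t)/2 = 2*√t)
G(E) = 4 (G(E) = ((2*√1)*1)*2 = ((2*1)*1)*2 = (2*1)*2 = 2*2 = 4)
V(g) = 4
(V(20) - 46)*80 = (4 - 46)*80 = -42*80 = -3360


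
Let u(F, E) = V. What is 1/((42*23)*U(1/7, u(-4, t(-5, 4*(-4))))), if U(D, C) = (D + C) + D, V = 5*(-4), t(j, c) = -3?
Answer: -1/19044 ≈ -5.2510e-5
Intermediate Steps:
V = -20
u(F, E) = -20
U(D, C) = C + 2*D (U(D, C) = (C + D) + D = C + 2*D)
1/((42*23)*U(1/7, u(-4, t(-5, 4*(-4))))) = 1/((42*23)*(-20 + 2/7)) = 1/(966*(-20 + 2*(⅐))) = 1/(966*(-20 + 2/7)) = 1/(966*(-138/7)) = 1/(-19044) = -1/19044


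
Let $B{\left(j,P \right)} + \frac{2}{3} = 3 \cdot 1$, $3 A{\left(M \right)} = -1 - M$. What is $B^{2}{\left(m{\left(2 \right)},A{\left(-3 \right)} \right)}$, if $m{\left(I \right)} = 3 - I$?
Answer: $\frac{49}{9} \approx 5.4444$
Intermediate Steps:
$A{\left(M \right)} = - \frac{1}{3} - \frac{M}{3}$ ($A{\left(M \right)} = \frac{-1 - M}{3} = - \frac{1}{3} - \frac{M}{3}$)
$B{\left(j,P \right)} = \frac{7}{3}$ ($B{\left(j,P \right)} = - \frac{2}{3} + 3 \cdot 1 = - \frac{2}{3} + 3 = \frac{7}{3}$)
$B^{2}{\left(m{\left(2 \right)},A{\left(-3 \right)} \right)} = \left(\frac{7}{3}\right)^{2} = \frac{49}{9}$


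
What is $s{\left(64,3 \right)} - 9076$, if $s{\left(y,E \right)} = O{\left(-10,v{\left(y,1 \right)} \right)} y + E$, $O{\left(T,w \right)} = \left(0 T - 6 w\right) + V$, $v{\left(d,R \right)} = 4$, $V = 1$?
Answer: $-10545$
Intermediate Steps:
$O{\left(T,w \right)} = 1 - 6 w$ ($O{\left(T,w \right)} = \left(0 T - 6 w\right) + 1 = \left(0 - 6 w\right) + 1 = - 6 w + 1 = 1 - 6 w$)
$s{\left(y,E \right)} = E - 23 y$ ($s{\left(y,E \right)} = \left(1 - 24\right) y + E = - 23 y + E = E - 23 y$)
$s{\left(64,3 \right)} - 9076 = \left(3 - 1472\right) - 9076 = -1469 - 9076 = -10545$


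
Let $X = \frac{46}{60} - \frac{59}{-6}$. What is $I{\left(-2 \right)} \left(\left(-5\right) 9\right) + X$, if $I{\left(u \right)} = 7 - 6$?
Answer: $- \frac{172}{5} \approx -34.4$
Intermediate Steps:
$X = \frac{53}{5}$ ($X = 46 \cdot \frac{1}{60} - - \frac{59}{6} = \frac{23}{30} + \frac{59}{6} = \frac{53}{5} \approx 10.6$)
$I{\left(u \right)} = 1$
$I{\left(-2 \right)} \left(\left(-5\right) 9\right) + X = 1 \left(\left(-5\right) 9\right) + \frac{53}{5} = 1 \left(-45\right) + \frac{53}{5} = -45 + \frac{53}{5} = - \frac{172}{5}$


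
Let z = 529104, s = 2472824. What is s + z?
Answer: 3001928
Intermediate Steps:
s + z = 2472824 + 529104 = 3001928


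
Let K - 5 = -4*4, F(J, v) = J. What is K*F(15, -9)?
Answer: -165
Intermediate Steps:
K = -11 (K = 5 - 4*4 = 5 - 16 = -11)
K*F(15, -9) = -11*15 = -165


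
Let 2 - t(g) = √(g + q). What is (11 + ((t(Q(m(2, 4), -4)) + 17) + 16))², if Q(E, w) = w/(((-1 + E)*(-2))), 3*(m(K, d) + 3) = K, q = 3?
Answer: 10592/5 - 184*√15/5 ≈ 1975.9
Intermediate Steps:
m(K, d) = -3 + K/3
Q(E, w) = w/(2 - 2*E)
t(g) = 2 - √(3 + g) (t(g) = 2 - √(g + 3) = 2 - √(3 + g))
(11 + ((t(Q(m(2, 4), -4)) + 17) + 16))² = (11 + (((2 - √(3 - 1*(-4)/(-2 + 2*(-3 + (⅓)*2)))) + 17) + 16))² = (11 + (((2 - √(3 - 1*(-4)/(-2 + 2*(-3 + ⅔)))) + 17) + 16))² = (11 + (((2 - √(3 - 1*(-4)/(-2 + 2*(-7/3)))) + 17) + 16))² = (11 + (((2 - √(3 - 1*(-4)/(-2 - 14/3))) + 17) + 16))² = (11 + (((2 - √(3 - 1*(-4)/(-20/3))) + 17) + 16))² = (11 + (((2 - √(3 - 1*(-4)*(-3/20))) + 17) + 16))² = (11 + (((2 - √(3 - ⅗)) + 17) + 16))² = (11 + (((2 - √(12/5)) + 17) + 16))² = (11 + (((2 - 2*√15/5) + 17) + 16))² = (11 + ((19 - 2*√15/5) + 16))² = (11 + (35 - 2*√15/5))² = (46 - 2*√15/5)²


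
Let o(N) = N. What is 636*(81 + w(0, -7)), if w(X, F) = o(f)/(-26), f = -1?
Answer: 670026/13 ≈ 51540.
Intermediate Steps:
w(X, F) = 1/26 (w(X, F) = -1/(-26) = -1*(-1/26) = 1/26)
636*(81 + w(0, -7)) = 636*(81 + 1/26) = 636*(2107/26) = 670026/13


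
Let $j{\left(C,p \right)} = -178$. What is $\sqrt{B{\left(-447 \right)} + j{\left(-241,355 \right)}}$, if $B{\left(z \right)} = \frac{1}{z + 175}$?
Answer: $\frac{i \sqrt{823089}}{68} \approx 13.342 i$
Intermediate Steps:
$B{\left(z \right)} = \frac{1}{175 + z}$
$\sqrt{B{\left(-447 \right)} + j{\left(-241,355 \right)}} = \sqrt{\frac{1}{175 - 447} - 178} = \sqrt{\frac{1}{-272} - 178} = \sqrt{- \frac{1}{272} - 178} = \sqrt{- \frac{48417}{272}} = \frac{i \sqrt{823089}}{68}$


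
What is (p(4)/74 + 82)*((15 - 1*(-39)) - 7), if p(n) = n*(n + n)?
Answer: 143350/37 ≈ 3874.3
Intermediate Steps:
p(n) = 2*n² (p(n) = n*(2*n) = 2*n²)
(p(4)/74 + 82)*((15 - 1*(-39)) - 7) = ((2*4²)/74 + 82)*((15 - 1*(-39)) - 7) = ((2*16)*(1/74) + 82)*((15 + 39) - 7) = (32*(1/74) + 82)*(54 - 7) = (16/37 + 82)*47 = (3050/37)*47 = 143350/37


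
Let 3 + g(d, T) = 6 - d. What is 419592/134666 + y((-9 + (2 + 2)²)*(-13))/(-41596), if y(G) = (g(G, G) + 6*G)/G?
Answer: 28360604905/9102546271 ≈ 3.1157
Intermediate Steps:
g(d, T) = 3 - d (g(d, T) = -3 + (6 - d) = 3 - d)
y(G) = (3 + 5*G)/G (y(G) = ((3 - G) + 6*G)/G = (3 + 5*G)/G)
419592/134666 + y((-9 + (2 + 2)²)*(-13))/(-41596) = 419592/134666 + (5 + 3/(((-9 + (2 + 2)²)*(-13))))/(-41596) = 419592*(1/134666) + (5 + 3/(((-9 + 4²)*(-13))))*(-1/41596) = 209796/67333 + (5 + 3/(((-9 + 16)*(-13))))*(-1/41596) = 209796/67333 + (5 + 3/((7*(-13))))*(-1/41596) = 209796/67333 + (5 + 3/(-91))*(-1/41596) = 209796/67333 + (5 + 3*(-1/91))*(-1/41596) = 209796/67333 + (5 - 3/91)*(-1/41596) = 209796/67333 + (452/91)*(-1/41596) = 209796/67333 - 113/946309 = 28360604905/9102546271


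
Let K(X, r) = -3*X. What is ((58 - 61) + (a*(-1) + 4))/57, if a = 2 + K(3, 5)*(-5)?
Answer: -46/57 ≈ -0.80702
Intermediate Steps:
a = 47 (a = 2 - 3*3*(-5) = 2 - 9*(-5) = 2 + 45 = 47)
((58 - 61) + (a*(-1) + 4))/57 = ((58 - 61) + (47*(-1) + 4))/57 = (-3 + (-47 + 4))/57 = (-3 - 43)/57 = (1/57)*(-46) = -46/57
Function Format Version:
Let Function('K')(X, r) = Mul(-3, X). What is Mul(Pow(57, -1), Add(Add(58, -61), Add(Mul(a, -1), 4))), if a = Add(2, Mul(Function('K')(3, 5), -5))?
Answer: Rational(-46, 57) ≈ -0.80702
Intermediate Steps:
a = 47 (a = Add(2, Mul(Mul(-3, 3), -5)) = Add(2, Mul(-9, -5)) = Add(2, 45) = 47)
Mul(Pow(57, -1), Add(Add(58, -61), Add(Mul(a, -1), 4))) = Mul(Pow(57, -1), Add(Add(58, -61), Add(Mul(47, -1), 4))) = Mul(Rational(1, 57), Add(-3, Add(-47, 4))) = Mul(Rational(1, 57), Add(-3, -43)) = Mul(Rational(1, 57), -46) = Rational(-46, 57)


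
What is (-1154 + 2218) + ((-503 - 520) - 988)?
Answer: -947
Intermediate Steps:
(-1154 + 2218) + ((-503 - 520) - 988) = 1064 + (-1023 - 988) = 1064 - 2011 = -947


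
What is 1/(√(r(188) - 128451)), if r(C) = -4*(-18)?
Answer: -I*√128379/128379 ≈ -0.002791*I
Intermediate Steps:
r(C) = 72
1/(√(r(188) - 128451)) = 1/(√(72 - 128451)) = 1/(√(-128379)) = 1/(I*√128379) = -I*√128379/128379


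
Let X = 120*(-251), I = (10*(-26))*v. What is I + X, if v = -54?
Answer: -16080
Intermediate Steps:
I = 14040 (I = (10*(-26))*(-54) = -260*(-54) = 14040)
X = -30120
I + X = 14040 - 30120 = -16080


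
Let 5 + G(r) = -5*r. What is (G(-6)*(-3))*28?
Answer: -2100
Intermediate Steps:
G(r) = -5 - 5*r
(G(-6)*(-3))*28 = ((-5 - 5*(-6))*(-3))*28 = ((-5 + 30)*(-3))*28 = (25*(-3))*28 = -75*28 = -2100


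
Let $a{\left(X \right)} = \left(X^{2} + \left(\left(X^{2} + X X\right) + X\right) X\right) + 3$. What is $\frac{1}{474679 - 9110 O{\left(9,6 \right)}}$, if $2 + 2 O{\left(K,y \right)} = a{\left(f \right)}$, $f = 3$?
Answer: $\frac{1}{142164} \approx 7.0341 \cdot 10^{-6}$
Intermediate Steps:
$a{\left(X \right)} = 3 + X^{2} + X \left(X + 2 X^{2}\right)$ ($a{\left(X \right)} = \left(X^{2} + \left(\left(X^{2} + X^{2}\right) + X\right) X\right) + 3 = \left(X^{2} + \left(2 X^{2} + X\right) X\right) + 3 = \left(X^{2} + \left(X + 2 X^{2}\right) X\right) + 3 = \left(X^{2} + X \left(X + 2 X^{2}\right)\right) + 3 = 3 + X^{2} + X \left(X + 2 X^{2}\right)$)
$O{\left(K,y \right)} = \frac{73}{2}$ ($O{\left(K,y \right)} = -1 + \frac{3 + 2 \cdot 3^{2} + 2 \cdot 3^{3}}{2} = -1 + \frac{3 + 2 \cdot 9 + 2 \cdot 27}{2} = -1 + \frac{3 + 18 + 54}{2} = -1 + \frac{1}{2} \cdot 75 = -1 + \frac{75}{2} = \frac{73}{2}$)
$\frac{1}{474679 - 9110 O{\left(9,6 \right)}} = \frac{1}{474679 - 332515} = \frac{1}{142164}$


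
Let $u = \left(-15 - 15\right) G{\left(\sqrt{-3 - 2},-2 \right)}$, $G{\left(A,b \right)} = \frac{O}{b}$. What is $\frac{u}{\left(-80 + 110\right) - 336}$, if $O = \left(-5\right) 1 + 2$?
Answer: $\frac{5}{34} \approx 0.14706$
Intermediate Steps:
$O = -3$ ($O = -5 + 2 = -3$)
$G{\left(A,b \right)} = - \frac{3}{b}$
$u = -45$ ($u = \left(-15 - 15\right) \left(- \frac{3}{-2}\right) = - 30 \left(\left(-3\right) \left(- \frac{1}{2}\right)\right) = \left(-30\right) \frac{3}{2} = -45$)
$\frac{u}{\left(-80 + 110\right) - 336} = - \frac{45}{\left(-80 + 110\right) - 336} = - \frac{45}{30 - 336} = - \frac{45}{-306} = \left(-45\right) \left(- \frac{1}{306}\right) = \frac{5}{34}$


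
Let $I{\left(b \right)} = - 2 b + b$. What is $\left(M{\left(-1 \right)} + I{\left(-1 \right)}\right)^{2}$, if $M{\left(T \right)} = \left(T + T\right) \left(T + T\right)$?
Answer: $25$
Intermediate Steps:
$M{\left(T \right)} = 4 T^{2}$ ($M{\left(T \right)} = 2 T 2 T = 4 T^{2}$)
$I{\left(b \right)} = - b$
$\left(M{\left(-1 \right)} + I{\left(-1 \right)}\right)^{2} = \left(4 \left(-1\right)^{2} - -1\right)^{2} = \left(4 \cdot 1 + 1\right)^{2} = \left(4 + 1\right)^{2} = 5^{2} = 25$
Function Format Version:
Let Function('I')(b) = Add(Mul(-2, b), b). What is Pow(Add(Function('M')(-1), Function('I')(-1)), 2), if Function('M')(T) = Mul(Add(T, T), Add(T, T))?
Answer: 25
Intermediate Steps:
Function('M')(T) = Mul(4, Pow(T, 2)) (Function('M')(T) = Mul(Mul(2, T), Mul(2, T)) = Mul(4, Pow(T, 2)))
Function('I')(b) = Mul(-1, b)
Pow(Add(Function('M')(-1), Function('I')(-1)), 2) = Pow(Add(Mul(4, Pow(-1, 2)), Mul(-1, -1)), 2) = Pow(Add(Mul(4, 1), 1), 2) = Pow(Add(4, 1), 2) = Pow(5, 2) = 25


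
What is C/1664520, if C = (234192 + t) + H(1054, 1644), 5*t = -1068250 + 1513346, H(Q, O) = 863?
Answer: 1620371/8322600 ≈ 0.19470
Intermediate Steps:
t = 445096/5 (t = (-1068250 + 1513346)/5 = (⅕)*445096 = 445096/5 ≈ 89019.)
C = 1620371/5 (C = (234192 + 445096/5) + 863 = 1616056/5 + 863 = 1620371/5 ≈ 3.2407e+5)
C/1664520 = (1620371/5)/1664520 = (1620371/5)*(1/1664520) = 1620371/8322600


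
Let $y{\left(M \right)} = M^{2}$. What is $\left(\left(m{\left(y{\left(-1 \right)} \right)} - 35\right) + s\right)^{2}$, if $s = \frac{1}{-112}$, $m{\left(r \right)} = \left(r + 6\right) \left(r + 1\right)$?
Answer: $\frac{5536609}{12544} \approx 441.38$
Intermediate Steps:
$m{\left(r \right)} = \left(1 + r\right) \left(6 + r\right)$ ($m{\left(r \right)} = \left(6 + r\right) \left(1 + r\right) = \left(1 + r\right) \left(6 + r\right)$)
$s = - \frac{1}{112} \approx -0.0089286$
$\left(\left(m{\left(y{\left(-1 \right)} \right)} - 35\right) + s\right)^{2} = \left(\left(\left(6 + \left(\left(-1\right)^{2}\right)^{2} + 7 \left(-1\right)^{2}\right) - 35\right) - \frac{1}{112}\right)^{2} = \left(\left(\left(6 + 1^{2} + 7 \cdot 1\right) - 35\right) - \frac{1}{112}\right)^{2} = \left(\left(\left(6 + 1 + 7\right) - 35\right) - \frac{1}{112}\right)^{2} = \left(\left(14 - 35\right) - \frac{1}{112}\right)^{2} = \left(-21 - \frac{1}{112}\right)^{2} = \left(- \frac{2353}{112}\right)^{2} = \frac{5536609}{12544}$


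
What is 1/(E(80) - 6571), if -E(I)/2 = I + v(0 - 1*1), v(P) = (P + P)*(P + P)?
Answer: -1/6739 ≈ -0.00014839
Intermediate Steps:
v(P) = 4*P² (v(P) = (2*P)*(2*P) = 4*P²)
E(I) = -8 - 2*I (E(I) = -2*(I + 4*(0 - 1*1)²) = -2*(I + 4*(0 - 1)²) = -2*(I + 4*(-1)²) = -2*(I + 4*1) = -2*(I + 4) = -2*(4 + I) = -8 - 2*I)
1/(E(80) - 6571) = 1/((-8 - 2*80) - 6571) = 1/((-8 - 160) - 6571) = 1/(-168 - 6571) = 1/(-6739) = -1/6739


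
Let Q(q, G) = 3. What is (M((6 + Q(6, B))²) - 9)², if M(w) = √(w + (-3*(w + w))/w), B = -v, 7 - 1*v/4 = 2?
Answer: 156 - 90*√3 ≈ 0.11543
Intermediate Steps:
v = 20 (v = 28 - 4*2 = 28 - 8 = 20)
B = -20 (B = -1*20 = -20)
M(w) = √(-6 + w) (M(w) = √(w + (-6*w)/w) = √(w - 6) = √(-6 + w))
(M((6 + Q(6, B))²) - 9)² = (√(-6 + (6 + 3)²) - 9)² = (√(-6 + 9²) - 9)² = (√(-6 + 81) - 9)² = (√75 - 9)² = (5*√3 - 9)² = (-9 + 5*√3)²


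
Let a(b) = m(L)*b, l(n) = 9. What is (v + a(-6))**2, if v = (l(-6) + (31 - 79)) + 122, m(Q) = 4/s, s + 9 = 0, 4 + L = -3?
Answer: 66049/9 ≈ 7338.8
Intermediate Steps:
L = -7 (L = -4 - 3 = -7)
s = -9 (s = -9 + 0 = -9)
m(Q) = -4/9 (m(Q) = 4/(-9) = 4*(-1/9) = -4/9)
a(b) = -4*b/9
v = 83 (v = (9 + (31 - 79)) + 122 = (9 - 48) + 122 = -39 + 122 = 83)
(v + a(-6))**2 = (83 - 4/9*(-6))**2 = (83 + 8/3)**2 = (257/3)**2 = 66049/9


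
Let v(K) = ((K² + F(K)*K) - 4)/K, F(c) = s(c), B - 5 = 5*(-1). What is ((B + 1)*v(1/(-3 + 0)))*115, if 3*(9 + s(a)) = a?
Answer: 2645/9 ≈ 293.89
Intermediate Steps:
s(a) = -9 + a/3
B = 0 (B = 5 + 5*(-1) = 5 - 5 = 0)
F(c) = -9 + c/3
v(K) = (-4 + K² + K*(-9 + K/3))/K (v(K) = ((K² + (-9 + K/3)*K) - 4)/K = ((K² + K*(-9 + K/3)) - 4)/K = (-4 + K² + K*(-9 + K/3))/K)
((B + 1)*v(1/(-3 + 0)))*115 = ((0 + 1)*(-9 - 4/(1/(-3 + 0)) + 4/(3*(-3 + 0))))*115 = (1*(-9 - 4/(1/(-3)) + (4/3)/(-3)))*115 = (1*(-9 - 4/(-⅓) + (4/3)*(-⅓)))*115 = (1*(-9 - 4*(-3) - 4/9))*115 = (1*(-9 + 12 - 4/9))*115 = (1*(23/9))*115 = (23/9)*115 = 2645/9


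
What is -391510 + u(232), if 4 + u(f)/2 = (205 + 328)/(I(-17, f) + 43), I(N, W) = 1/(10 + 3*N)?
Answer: -344905505/881 ≈ -3.9149e+5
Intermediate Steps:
u(f) = 14805/881 (u(f) = -8 + 2*((205 + 328)/(1/(10 + 3*(-17)) + 43)) = -8 + 2*(533/(1/(10 - 51) + 43)) = -8 + 2*(533/(1/(-41) + 43)) = -8 + 2*(533/(-1/41 + 43)) = -8 + 2*(533/(1762/41)) = -8 + 2*(533*(41/1762)) = -8 + 2*(21853/1762) = -8 + 21853/881 = 14805/881)
-391510 + u(232) = -391510 + 14805/881 = -344905505/881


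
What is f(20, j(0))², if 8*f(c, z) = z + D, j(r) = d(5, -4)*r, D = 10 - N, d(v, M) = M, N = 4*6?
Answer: 49/16 ≈ 3.0625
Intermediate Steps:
N = 24
D = -14 (D = 10 - 1*24 = 10 - 24 = -14)
j(r) = -4*r
f(c, z) = -7/4 + z/8 (f(c, z) = (z - 14)/8 = (-14 + z)/8 = -7/4 + z/8)
f(20, j(0))² = (-7/4 + (-4*0)/8)² = (-7/4 + (⅛)*0)² = (-7/4 + 0)² = (-7/4)² = 49/16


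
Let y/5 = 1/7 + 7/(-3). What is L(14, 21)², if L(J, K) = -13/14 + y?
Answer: 249001/1764 ≈ 141.16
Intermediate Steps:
y = -230/21 (y = 5*(1/7 + 7/(-3)) = 5*(1*(⅐) + 7*(-⅓)) = 5*(⅐ - 7/3) = 5*(-46/21) = -230/21 ≈ -10.952)
L(J, K) = -499/42 (L(J, K) = -13/14 - 230/21 = -499/42)
L(14, 21)² = (-499/42)² = 249001/1764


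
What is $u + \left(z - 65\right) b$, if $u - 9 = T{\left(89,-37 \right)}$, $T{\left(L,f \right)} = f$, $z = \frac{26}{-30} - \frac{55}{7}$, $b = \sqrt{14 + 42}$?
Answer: $-28 - \frac{15482 \sqrt{14}}{105} \approx -579.7$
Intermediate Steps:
$b = 2 \sqrt{14}$ ($b = \sqrt{56} = 2 \sqrt{14} \approx 7.4833$)
$z = - \frac{916}{105}$ ($z = 26 \left(- \frac{1}{30}\right) - \frac{55}{7} = - \frac{13}{15} - \frac{55}{7} = - \frac{916}{105} \approx -8.7238$)
$u = -28$ ($u = 9 - 37 = -28$)
$u + \left(z - 65\right) b = -28 + \left(- \frac{916}{105} - 65\right) 2 \sqrt{14} = -28 - \frac{7741 \cdot 2 \sqrt{14}}{105} = -28 - \frac{15482 \sqrt{14}}{105}$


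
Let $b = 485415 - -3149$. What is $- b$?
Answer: $-488564$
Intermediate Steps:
$b = 488564$ ($b = 485415 + 3149 = 488564$)
$- b = \left(-1\right) 488564 = -488564$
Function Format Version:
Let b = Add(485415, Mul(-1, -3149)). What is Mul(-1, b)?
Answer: -488564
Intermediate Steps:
b = 488564 (b = Add(485415, 3149) = 488564)
Mul(-1, b) = Mul(-1, 488564) = -488564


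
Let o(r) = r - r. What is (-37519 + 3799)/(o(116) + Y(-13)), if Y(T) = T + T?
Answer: 16860/13 ≈ 1296.9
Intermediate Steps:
o(r) = 0
Y(T) = 2*T
(-37519 + 3799)/(o(116) + Y(-13)) = (-37519 + 3799)/(0 + 2*(-13)) = -33720/(0 - 26) = -33720/(-26) = -33720*(-1/26) = 16860/13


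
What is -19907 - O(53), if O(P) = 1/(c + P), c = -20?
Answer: -656932/33 ≈ -19907.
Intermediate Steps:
O(P) = 1/(-20 + P)
-19907 - O(53) = -19907 - 1/(-20 + 53) = -19907 - 1/33 = -656932/33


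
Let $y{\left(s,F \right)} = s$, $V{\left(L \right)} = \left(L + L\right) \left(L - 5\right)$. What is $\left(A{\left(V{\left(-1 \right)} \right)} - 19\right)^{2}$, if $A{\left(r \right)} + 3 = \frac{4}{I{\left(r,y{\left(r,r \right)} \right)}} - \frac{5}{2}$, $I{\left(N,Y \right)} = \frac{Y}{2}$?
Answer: $\frac{20449}{36} \approx 568.03$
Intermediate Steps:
$V{\left(L \right)} = 2 L \left(-5 + L\right)$
$I{\left(N,Y \right)} = \frac{Y}{2}$ ($I{\left(N,Y \right)} = Y \frac{1}{2} = \frac{Y}{2}$)
$A{\left(r \right)} = - \frac{11}{2} + \frac{8}{r}$ ($A{\left(r \right)} = -3 + \left(\frac{4}{\frac{1}{2} r} - \frac{5}{2}\right) = -3 + \left(4 \frac{2}{r} - \frac{5}{2}\right) = -3 - \left(\frac{5}{2} - \frac{8}{r}\right) = - \frac{11}{2} + \frac{8}{r}$)
$\left(A{\left(V{\left(-1 \right)} \right)} - 19\right)^{2} = \left(\left(- \frac{11}{2} + \frac{8}{2 \left(-1\right) \left(-5 - 1\right)}\right) - 19\right)^{2} = \left(\left(- \frac{11}{2} + \frac{8}{2 \left(-1\right) \left(-6\right)}\right) - 19\right)^{2} = \left(\left(- \frac{11}{2} + \frac{8}{12}\right) - 19\right)^{2} = \left(\left(- \frac{11}{2} + 8 \cdot \frac{1}{12}\right) - 19\right)^{2} = \left(\left(- \frac{11}{2} + \frac{2}{3}\right) - 19\right)^{2} = \left(- \frac{29}{6} - 19\right)^{2} = \left(- \frac{143}{6}\right)^{2} = \frac{20449}{36}$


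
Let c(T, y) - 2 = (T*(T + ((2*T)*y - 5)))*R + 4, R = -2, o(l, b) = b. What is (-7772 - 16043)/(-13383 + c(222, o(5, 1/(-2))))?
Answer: 23815/11157 ≈ 2.1345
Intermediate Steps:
c(T, y) = 6 - 2*T*(-5 + T + 2*T*y) (c(T, y) = 2 + ((T*(T + ((2*T)*y - 5)))*(-2) + 4) = 2 + ((T*(T + (2*T*y - 5)))*(-2) + 4) = 2 + ((T*(T + (-5 + 2*T*y)))*(-2) + 4) = 2 + ((T*(-5 + T + 2*T*y))*(-2) + 4) = 2 + (-2*T*(-5 + T + 2*T*y) + 4) = 2 + (4 - 2*T*(-5 + T + 2*T*y)) = 6 - 2*T*(-5 + T + 2*T*y))
(-7772 - 16043)/(-13383 + c(222, o(5, 1/(-2)))) = (-7772 - 16043)/(-13383 + (6 - 2*222**2 + 10*222 - 4*222**2/(-2))) = -23815/(-13383 + (6 - 2*49284 + 2220 - 4*(-1/2)*49284)) = -23815/(-13383 + (6 - 98568 + 2220 + 98568)) = -23815/(-13383 + 2226) = -23815/(-11157) = -23815*(-1/11157) = 23815/11157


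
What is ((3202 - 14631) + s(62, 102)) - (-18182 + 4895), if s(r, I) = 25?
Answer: 1883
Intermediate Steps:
((3202 - 14631) + s(62, 102)) - (-18182 + 4895) = ((3202 - 14631) + 25) - (-18182 + 4895) = (-11429 + 25) - 1*(-13287) = -11404 + 13287 = 1883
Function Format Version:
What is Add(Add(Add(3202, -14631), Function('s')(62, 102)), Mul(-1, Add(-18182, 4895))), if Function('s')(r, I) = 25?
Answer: 1883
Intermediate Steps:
Add(Add(Add(3202, -14631), Function('s')(62, 102)), Mul(-1, Add(-18182, 4895))) = Add(Add(Add(3202, -14631), 25), Mul(-1, Add(-18182, 4895))) = Add(Add(-11429, 25), Mul(-1, -13287)) = Add(-11404, 13287) = 1883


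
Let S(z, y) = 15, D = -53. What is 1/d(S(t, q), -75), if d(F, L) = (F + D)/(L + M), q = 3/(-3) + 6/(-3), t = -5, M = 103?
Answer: -14/19 ≈ -0.73684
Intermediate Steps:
q = -3 (q = 3*(-⅓) + 6*(-⅓) = -1 - 2 = -3)
d(F, L) = (-53 + F)/(103 + L) (d(F, L) = (F - 53)/(L + 103) = (-53 + F)/(103 + L))
1/d(S(t, q), -75) = 1/((-53 + 15)/(103 - 75)) = 1/(-38/28) = 1/((1/28)*(-38)) = 1/(-19/14) = -14/19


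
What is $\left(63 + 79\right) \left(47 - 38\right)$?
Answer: $1278$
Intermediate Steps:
$\left(63 + 79\right) \left(47 - 38\right) = 142 \cdot 9 = 1278$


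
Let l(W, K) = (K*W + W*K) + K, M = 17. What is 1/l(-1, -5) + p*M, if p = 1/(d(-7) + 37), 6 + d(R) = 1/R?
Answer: 811/1080 ≈ 0.75093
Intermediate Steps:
l(W, K) = K + 2*K*W (l(W, K) = (K*W + K*W) + K = 2*K*W + K = K + 2*K*W)
d(R) = -6 + 1/R
p = 7/216 (p = 1/((-6 + 1/(-7)) + 37) = 1/((-6 - ⅐) + 37) = 1/(-43/7 + 37) = 1/(216/7) = 7/216 ≈ 0.032407)
1/l(-1, -5) + p*M = 1/(-5*(1 + 2*(-1))) + (7/216)*17 = 1/(-5*(1 - 2)) + 119/216 = 1/(-5*(-1)) + 119/216 = 1/5 + 119/216 = ⅕ + 119/216 = 811/1080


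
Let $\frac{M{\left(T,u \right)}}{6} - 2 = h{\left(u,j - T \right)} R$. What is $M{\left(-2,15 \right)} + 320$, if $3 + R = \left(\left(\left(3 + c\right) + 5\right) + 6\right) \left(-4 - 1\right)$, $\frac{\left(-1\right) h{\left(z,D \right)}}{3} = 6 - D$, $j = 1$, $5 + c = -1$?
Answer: $2654$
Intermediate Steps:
$c = -6$ ($c = -5 - 1 = -6$)
$h{\left(z,D \right)} = -18 + 3 D$ ($h{\left(z,D \right)} = - 3 \left(6 - D\right) = -18 + 3 D$)
$R = -43$ ($R = -3 + \left(\left(\left(3 - 6\right) + 5\right) + 6\right) \left(-4 - 1\right) = -3 + \left(\left(-3 + 5\right) + 6\right) \left(-5\right) = -3 + \left(2 + 6\right) \left(-5\right) = -3 + 8 \left(-5\right) = -3 - 40 = -43$)
$M{\left(T,u \right)} = 3882 + 774 T$ ($M{\left(T,u \right)} = 12 + 6 \left(-18 + 3 \left(1 - T\right)\right) \left(-43\right) = 12 + 6 \left(-18 - \left(-3 + 3 T\right)\right) \left(-43\right) = 12 + 6 \left(-15 - 3 T\right) \left(-43\right) = 12 + 6 \left(645 + 129 T\right) = 12 + \left(3870 + 774 T\right) = 3882 + 774 T$)
$M{\left(-2,15 \right)} + 320 = \left(3882 + 774 \left(-2\right)\right) + 320 = \left(3882 - 1548\right) + 320 = 2334 + 320 = 2654$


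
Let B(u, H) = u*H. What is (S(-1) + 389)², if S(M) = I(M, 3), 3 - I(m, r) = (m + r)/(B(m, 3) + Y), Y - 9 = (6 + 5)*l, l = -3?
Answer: 112063396/729 ≈ 1.5372e+5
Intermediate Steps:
B(u, H) = H*u
Y = -24 (Y = 9 + (6 + 5)*(-3) = 9 + 11*(-3) = 9 - 33 = -24)
I(m, r) = 3 - (m + r)/(-24 + 3*m) (I(m, r) = 3 - (m + r)/(3*m - 24) = 3 - (m + r)/(-24 + 3*m))
S(M) = (-75 + 8*M)/(3*(-8 + M)) (S(M) = (-72 - 1*3 + 8*M)/(3*(-8 + M)) = (-72 - 3 + 8*M)/(3*(-8 + M)) = (-75 + 8*M)/(3*(-8 + M)))
(S(-1) + 389)² = ((-75 + 8*(-1))/(3*(-8 - 1)) + 389)² = ((⅓)*(-75 - 8)/(-9) + 389)² = ((⅓)*(-⅑)*(-83) + 389)² = (83/27 + 389)² = (10586/27)² = 112063396/729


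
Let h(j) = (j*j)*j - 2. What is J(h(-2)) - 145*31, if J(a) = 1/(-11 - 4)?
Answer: -67426/15 ≈ -4495.1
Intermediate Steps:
h(j) = -2 + j³ (h(j) = j²*j - 2 = j³ - 2 = -2 + j³)
J(a) = -1/15 (J(a) = 1/(-15) = -1/15)
J(h(-2)) - 145*31 = -1/15 - 145*31 = -1/15 - 4495 = -67426/15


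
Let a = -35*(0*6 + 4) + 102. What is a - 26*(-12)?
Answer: 274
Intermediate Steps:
a = -38 (a = -35*(0 + 4) + 102 = -35*4 + 102 = -140 + 102 = -38)
a - 26*(-12) = -38 - 26*(-12) = -38 - 1*(-312) = -38 + 312 = 274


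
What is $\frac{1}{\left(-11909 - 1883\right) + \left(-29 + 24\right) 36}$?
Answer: $- \frac{1}{13972} \approx -7.1572 \cdot 10^{-5}$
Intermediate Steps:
$\frac{1}{\left(-11909 - 1883\right) + \left(-29 + 24\right) 36} = \frac{1}{-13792 - 180} = \frac{1}{-13972} = - \frac{1}{13972}$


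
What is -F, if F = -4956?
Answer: 4956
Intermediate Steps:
-F = -1*(-4956) = 4956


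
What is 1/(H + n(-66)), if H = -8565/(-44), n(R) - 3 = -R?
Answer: 44/11601 ≈ 0.0037928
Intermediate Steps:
n(R) = 3 - R
H = 8565/44 (H = -8565*(-1/44) = 8565/44 ≈ 194.66)
1/(H + n(-66)) = 1/(8565/44 + (3 - 1*(-66))) = 1/(8565/44 + (3 + 66)) = 1/(8565/44 + 69) = 1/(11601/44) = 44/11601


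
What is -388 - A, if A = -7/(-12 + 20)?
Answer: -3097/8 ≈ -387.13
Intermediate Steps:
A = -7/8 ≈ -0.87500
-388 - A = -388 - 1*(-7/8) = -388 + 7/8 = -3097/8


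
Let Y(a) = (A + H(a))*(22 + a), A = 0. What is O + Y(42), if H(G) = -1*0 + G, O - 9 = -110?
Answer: 2587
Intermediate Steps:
O = -101 (O = 9 - 110 = -101)
H(G) = G (H(G) = 0 + G = G)
Y(a) = a*(22 + a) (Y(a) = (0 + a)*(22 + a) = a*(22 + a))
O + Y(42) = -101 + 42*(22 + 42) = -101 + 42*64 = -101 + 2688 = 2587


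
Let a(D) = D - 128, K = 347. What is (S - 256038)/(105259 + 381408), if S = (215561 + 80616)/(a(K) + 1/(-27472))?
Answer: -218897428486/418281039827 ≈ -0.52333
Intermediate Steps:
a(D) = -128 + D
S = 1162367792/859481 (S = (215561 + 80616)/((-128 + 347) + 1/(-27472)) = 296177/(219 - 1/27472) = 296177/(6016367/27472) = 296177*(27472/6016367) = 1162367792/859481 ≈ 1352.4)
(S - 256038)/(105259 + 381408) = (1162367792/859481 - 256038)/(105259 + 381408) = -218897428486/859481/486667 = -218897428486/859481*1/486667 = -218897428486/418281039827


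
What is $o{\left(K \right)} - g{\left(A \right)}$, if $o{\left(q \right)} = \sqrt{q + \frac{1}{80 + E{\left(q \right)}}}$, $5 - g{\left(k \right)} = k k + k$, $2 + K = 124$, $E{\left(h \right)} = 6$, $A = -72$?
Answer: $5107 + \frac{\sqrt{902398}}{86} \approx 5118.0$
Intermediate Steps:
$K = 122$ ($K = -2 + 124 = 122$)
$g{\left(k \right)} = 5 - k - k^{2}$ ($g{\left(k \right)} = 5 - \left(k k + k\right) = 5 - \left(k^{2} + k\right) = 5 - \left(k + k^{2}\right) = 5 - k - k^{2}$)
$o{\left(q \right)} = \sqrt{\frac{1}{86} + q}$ ($o{\left(q \right)} = \sqrt{q + \frac{1}{80 + 6}} = \sqrt{q + \frac{1}{86}} = \sqrt{\frac{1}{86} + q}$)
$o{\left(K \right)} - g{\left(A \right)} = \frac{\sqrt{86 + 7396 \cdot 122}}{86} - \left(5 - -72 - \left(-72\right)^{2}\right) = \frac{\sqrt{86 + 902312}}{86} - \left(5 + 72 - 5184\right) = \frac{\sqrt{902398}}{86} - \left(5 + 72 - 5184\right) = \frac{\sqrt{902398}}{86} - -5107 = \frac{\sqrt{902398}}{86} + 5107 = 5107 + \frac{\sqrt{902398}}{86}$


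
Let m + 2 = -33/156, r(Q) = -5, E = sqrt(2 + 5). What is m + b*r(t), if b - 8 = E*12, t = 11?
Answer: -2195/52 - 60*sqrt(7) ≈ -200.96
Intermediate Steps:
E = sqrt(7) ≈ 2.6458
b = 8 + 12*sqrt(7) (b = 8 + sqrt(7)*12 = 8 + 12*sqrt(7) ≈ 39.749)
m = -115/52 (m = -2 - 33/156 = -2 - 33*1/156 = -2 - 11/52 = -115/52 ≈ -2.2115)
m + b*r(t) = -115/52 + (8 + 12*sqrt(7))*(-5) = -115/52 + (-40 - 60*sqrt(7)) = -2195/52 - 60*sqrt(7)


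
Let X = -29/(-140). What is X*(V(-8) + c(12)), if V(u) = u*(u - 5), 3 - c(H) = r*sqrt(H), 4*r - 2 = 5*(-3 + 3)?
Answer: 3103/140 - 29*sqrt(3)/140 ≈ 21.806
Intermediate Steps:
r = 1/2 (r = 1/2 + (5*(-3 + 3))/4 = 1/2 + (5*0)/4 = 1/2 + (1/4)*0 = 1/2 + 0 = 1/2 ≈ 0.50000)
c(H) = 3 - sqrt(H)/2
X = 29/140 (X = -29*(-1/140) = 29/140 ≈ 0.20714)
V(u) = u*(-5 + u)
X*(V(-8) + c(12)) = 29*(-8*(-5 - 8) + (3 - sqrt(3)))/140 = 29*(-8*(-13) + (3 - sqrt(3)))/140 = 29*(104 + (3 - sqrt(3)))/140 = 29*(107 - sqrt(3))/140 = 3103/140 - 29*sqrt(3)/140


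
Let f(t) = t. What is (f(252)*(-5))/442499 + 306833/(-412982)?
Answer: -136293652987/182744122018 ≈ -0.74582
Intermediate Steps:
(f(252)*(-5))/442499 + 306833/(-412982) = (252*(-5))/442499 + 306833/(-412982) = -1260*1/442499 + 306833*(-1/412982) = -1260/442499 - 306833/412982 = -136293652987/182744122018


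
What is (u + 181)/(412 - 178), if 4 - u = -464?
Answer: 649/234 ≈ 2.7735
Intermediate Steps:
u = 468 (u = 4 - 1*(-464) = 4 + 464 = 468)
(u + 181)/(412 - 178) = (468 + 181)/(412 - 178) = 649/234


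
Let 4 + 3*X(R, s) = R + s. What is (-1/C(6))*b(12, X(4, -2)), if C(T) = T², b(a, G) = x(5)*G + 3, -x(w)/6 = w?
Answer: -23/36 ≈ -0.63889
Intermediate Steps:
X(R, s) = -4/3 + R/3 + s/3 (X(R, s) = -4/3 + (R + s)/3 = -4/3 + (R/3 + s/3) = -4/3 + R/3 + s/3)
x(w) = -6*w
b(a, G) = 3 - 30*G (b(a, G) = (-6*5)*G + 3 = -30*G + 3 = 3 - 30*G)
(-1/C(6))*b(12, X(4, -2)) = (-1/(6²))*(3 - 30*(-4/3 + (⅓)*4 + (⅓)*(-2))) = (-1/36)*(3 - 30*(-4/3 + 4/3 - ⅔)) = (-1*1/36)*(3 - 30*(-⅔)) = -(3 + 20)/36 = -1/36*23 = -23/36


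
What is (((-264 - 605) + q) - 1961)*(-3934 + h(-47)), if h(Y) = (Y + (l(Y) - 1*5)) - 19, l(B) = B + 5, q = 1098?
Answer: 7009404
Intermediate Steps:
l(B) = 5 + B
h(Y) = -19 + 2*Y (h(Y) = (Y + ((5 + Y) - 1*5)) - 19 = (Y + ((5 + Y) - 5)) - 19 = (Y + Y) - 19 = 2*Y - 19 = -19 + 2*Y)
(((-264 - 605) + q) - 1961)*(-3934 + h(-47)) = (((-264 - 605) + 1098) - 1961)*(-3934 + (-19 + 2*(-47))) = ((-869 + 1098) - 1961)*(-3934 + (-19 - 94)) = (229 - 1961)*(-3934 - 113) = -1732*(-4047) = 7009404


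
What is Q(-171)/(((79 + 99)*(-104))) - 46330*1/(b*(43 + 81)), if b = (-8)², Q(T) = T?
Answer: -26759497/4590976 ≈ -5.8287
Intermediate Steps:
b = 64
Q(-171)/(((79 + 99)*(-104))) - 46330*1/(b*(43 + 81)) = -171*(-1/(104*(79 + 99))) - 46330*1/(64*(43 + 81)) = -171/(178*(-104)) - 46330/(64*124) = -171/(-18512) - 46330/7936 = -171*(-1/18512) - 46330*1/7936 = 171/18512 - 23165/3968 = -26759497/4590976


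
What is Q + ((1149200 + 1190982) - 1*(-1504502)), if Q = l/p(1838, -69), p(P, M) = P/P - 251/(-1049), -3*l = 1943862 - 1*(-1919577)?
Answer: 3647173363/1300 ≈ 2.8055e+6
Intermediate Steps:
l = -1287813 (l = -(1943862 - 1*(-1919577))/3 = -(1943862 + 1919577)/3 = -⅓*3863439 = -1287813)
p(P, M) = 1300/1049 (p(P, M) = 1 - 251*(-1/1049) = 1 + 251/1049 = 1300/1049)
Q = -1350915837/1300 (Q = -1287813/1300/1049 = -1287813*1049/1300 = -1350915837/1300 ≈ -1.0392e+6)
Q + ((1149200 + 1190982) - 1*(-1504502)) = -1350915837/1300 + ((1149200 + 1190982) - 1*(-1504502)) = -1350915837/1300 + (2340182 + 1504502) = -1350915837/1300 + 3844684 = 3647173363/1300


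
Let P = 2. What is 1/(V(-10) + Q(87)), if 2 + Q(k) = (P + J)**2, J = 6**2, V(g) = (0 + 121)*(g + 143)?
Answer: 1/17535 ≈ 5.7029e-5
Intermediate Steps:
V(g) = 17303 + 121*g (V(g) = 121*(143 + g) = 17303 + 121*g)
J = 36
Q(k) = 1442 (Q(k) = -2 + (2 + 36)**2 = -2 + 38**2 = -2 + 1444 = 1442)
1/(V(-10) + Q(87)) = 1/((17303 + 121*(-10)) + 1442) = 1/((17303 - 1210) + 1442) = 1/(16093 + 1442) = 1/17535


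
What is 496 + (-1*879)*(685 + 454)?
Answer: -1000685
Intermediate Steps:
496 + (-1*879)*(685 + 454) = 496 - 879*1139 = 496 - 1001181 = -1000685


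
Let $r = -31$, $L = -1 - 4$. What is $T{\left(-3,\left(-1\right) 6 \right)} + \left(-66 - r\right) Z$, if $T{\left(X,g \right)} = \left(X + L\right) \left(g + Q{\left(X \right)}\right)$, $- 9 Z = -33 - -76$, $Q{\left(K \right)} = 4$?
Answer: $\frac{1649}{9} \approx 183.22$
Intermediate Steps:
$L = -5$ ($L = -1 - 4 = -5$)
$Z = - \frac{43}{9}$ ($Z = - \frac{-33 - -76}{9} = - \frac{-33 + 76}{9} = \left(- \frac{1}{9}\right) 43 = - \frac{43}{9} \approx -4.7778$)
$T{\left(X,g \right)} = \left(-5 + X\right) \left(4 + g\right)$ ($T{\left(X,g \right)} = \left(X - 5\right) \left(g + 4\right) = \left(-5 + X\right) \left(4 + g\right)$)
$T{\left(-3,\left(-1\right) 6 \right)} + \left(-66 - r\right) Z = \left(-20 - 5 \left(\left(-1\right) 6\right) + 4 \left(-3\right) - 3 \left(\left(-1\right) 6\right)\right) + \left(-66 - -31\right) \left(- \frac{43}{9}\right) = \left(-20 - -30 - 12 - -18\right) + \left(-66 + 31\right) \left(- \frac{43}{9}\right) = \left(-20 + 30 - 12 + 18\right) - - \frac{1505}{9} = 16 + \frac{1505}{9} = \frac{1649}{9}$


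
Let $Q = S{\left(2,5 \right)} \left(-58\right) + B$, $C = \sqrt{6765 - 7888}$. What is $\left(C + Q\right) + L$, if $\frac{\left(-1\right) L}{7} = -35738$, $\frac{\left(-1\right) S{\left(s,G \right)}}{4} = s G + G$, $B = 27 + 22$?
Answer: $253695 + i \sqrt{1123} \approx 2.537 \cdot 10^{5} + 33.511 i$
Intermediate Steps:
$C = i \sqrt{1123}$ ($C = \sqrt{-1123} = i \sqrt{1123} \approx 33.511 i$)
$B = 49$
$S{\left(s,G \right)} = - 4 G - 4 G s$ ($S{\left(s,G \right)} = - 4 \left(s G + G\right) = - 4 \left(G s + G\right) = - 4 \left(G + G s\right) = - 4 G - 4 G s$)
$Q = 3529$ ($Q = \left(-4\right) 5 \left(1 + 2\right) \left(-58\right) + 49 = \left(-4\right) 5 \cdot 3 \left(-58\right) + 49 = \left(-60\right) \left(-58\right) + 49 = 3480 + 49 = 3529$)
$L = 250166$ ($L = \left(-7\right) \left(-35738\right) = 250166$)
$\left(C + Q\right) + L = \left(i \sqrt{1123} + 3529\right) + 250166 = \left(3529 + i \sqrt{1123}\right) + 250166 = 253695 + i \sqrt{1123}$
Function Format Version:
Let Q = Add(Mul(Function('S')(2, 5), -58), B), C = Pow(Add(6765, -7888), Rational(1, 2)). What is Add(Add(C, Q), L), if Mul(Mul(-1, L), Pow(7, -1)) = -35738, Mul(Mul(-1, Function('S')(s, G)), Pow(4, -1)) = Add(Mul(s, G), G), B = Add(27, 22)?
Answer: Add(253695, Mul(I, Pow(1123, Rational(1, 2)))) ≈ Add(2.5370e+5, Mul(33.511, I))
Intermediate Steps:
C = Mul(I, Pow(1123, Rational(1, 2))) (C = Pow(-1123, Rational(1, 2)) = Mul(I, Pow(1123, Rational(1, 2))) ≈ Mul(33.511, I))
B = 49
Function('S')(s, G) = Add(Mul(-4, G), Mul(-4, G, s)) (Function('S')(s, G) = Mul(-4, Add(Mul(s, G), G)) = Mul(-4, Add(Mul(G, s), G)) = Mul(-4, Add(G, Mul(G, s))) = Add(Mul(-4, G), Mul(-4, G, s)))
Q = 3529 (Q = Add(Mul(Mul(-4, 5, Add(1, 2)), -58), 49) = Add(Mul(Mul(-4, 5, 3), -58), 49) = Add(Mul(-60, -58), 49) = Add(3480, 49) = 3529)
L = 250166 (L = Mul(-7, -35738) = 250166)
Add(Add(C, Q), L) = Add(Add(Mul(I, Pow(1123, Rational(1, 2))), 3529), 250166) = Add(Add(3529, Mul(I, Pow(1123, Rational(1, 2)))), 250166) = Add(253695, Mul(I, Pow(1123, Rational(1, 2))))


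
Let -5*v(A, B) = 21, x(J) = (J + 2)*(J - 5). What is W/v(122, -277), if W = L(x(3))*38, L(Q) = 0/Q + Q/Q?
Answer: -190/21 ≈ -9.0476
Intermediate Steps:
x(J) = (-5 + J)*(2 + J) (x(J) = (2 + J)*(-5 + J) = (-5 + J)*(2 + J))
v(A, B) = -21/5 (v(A, B) = -1/5*21 = -21/5)
L(Q) = 1 (L(Q) = 0 + 1 = 1)
W = 38 (W = 1*38 = 38)
W/v(122, -277) = 38/(-21/5) = 38*(-5/21) = -190/21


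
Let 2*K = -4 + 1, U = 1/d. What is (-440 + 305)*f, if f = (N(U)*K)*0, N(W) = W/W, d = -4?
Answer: 0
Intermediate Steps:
U = -¼ (U = 1/(-4) = -¼ ≈ -0.25000)
N(W) = 1
K = -3/2 (K = (-4 + 1)/2 = (½)*(-3) = -3/2 ≈ -1.5000)
f = 0 (f = (1*(-3/2))*0 = -3/2*0 = 0)
(-440 + 305)*f = (-440 + 305)*0 = -135*0 = 0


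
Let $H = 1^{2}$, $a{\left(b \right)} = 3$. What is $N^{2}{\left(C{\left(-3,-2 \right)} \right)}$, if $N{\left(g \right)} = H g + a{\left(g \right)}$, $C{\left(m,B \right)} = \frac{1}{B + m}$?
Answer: $\frac{196}{25} \approx 7.84$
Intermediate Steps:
$H = 1$
$N{\left(g \right)} = 3 + g$ ($N{\left(g \right)} = 1 g + 3 = g + 3 = 3 + g$)
$N^{2}{\left(C{\left(-3,-2 \right)} \right)} = \left(3 + \frac{1}{-2 - 3}\right)^{2} = \left(3 + \frac{1}{-5}\right)^{2} = \left(3 - \frac{1}{5}\right)^{2} = \left(\frac{14}{5}\right)^{2} = \frac{196}{25}$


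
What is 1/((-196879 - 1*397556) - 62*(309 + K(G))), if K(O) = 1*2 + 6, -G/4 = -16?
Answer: -1/614089 ≈ -1.6284e-6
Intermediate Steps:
G = 64 (G = -4*(-16) = 64)
K(O) = 8 (K(O) = 2 + 6 = 8)
1/((-196879 - 1*397556) - 62*(309 + K(G))) = 1/((-196879 - 1*397556) - 62*(309 + 8)) = 1/((-196879 - 397556) - 62*317) = 1/(-594435 - 19654) = 1/(-614089) = -1/614089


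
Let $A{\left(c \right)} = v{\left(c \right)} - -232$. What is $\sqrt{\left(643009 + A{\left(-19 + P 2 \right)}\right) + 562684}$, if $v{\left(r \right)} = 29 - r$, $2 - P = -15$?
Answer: $7 \sqrt{24611} \approx 1098.2$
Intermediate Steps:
$P = 17$ ($P = 2 - -15 = 2 + 15 = 17$)
$A{\left(c \right)} = 261 - c$ ($A{\left(c \right)} = \left(29 - c\right) - -232 = \left(29 - c\right) + 232 = 261 - c$)
$\sqrt{\left(643009 + A{\left(-19 + P 2 \right)}\right) + 562684} = \sqrt{\left(643009 + \left(261 - \left(-19 + 17 \cdot 2\right)\right)\right) + 562684} = \sqrt{\left(643009 + \left(261 - \left(-19 + 34\right)\right)\right) + 562684} = \sqrt{\left(643009 + \left(261 - 15\right)\right) + 562684} = \sqrt{\left(643009 + 246\right) + 562684} = \sqrt{643255 + 562684} = \sqrt{1205939} = 7 \sqrt{24611}$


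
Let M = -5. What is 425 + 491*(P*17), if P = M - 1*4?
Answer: -74698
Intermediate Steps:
P = -9 (P = -5 - 1*4 = -5 - 4 = -9)
425 + 491*(P*17) = 425 + 491*(-9*17) = 425 + 491*(-153) = 425 - 75123 = -74698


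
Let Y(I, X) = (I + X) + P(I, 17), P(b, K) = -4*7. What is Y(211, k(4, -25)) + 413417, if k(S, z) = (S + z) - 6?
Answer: 413573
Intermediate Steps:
P(b, K) = -28
k(S, z) = -6 + S + z
Y(I, X) = -28 + I + X (Y(I, X) = (I + X) - 28 = -28 + I + X)
Y(211, k(4, -25)) + 413417 = (-28 + 211 + (-6 + 4 - 25)) + 413417 = (-28 + 211 - 27) + 413417 = 156 + 413417 = 413573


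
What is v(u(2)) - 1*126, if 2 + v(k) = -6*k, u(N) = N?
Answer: -140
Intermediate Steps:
v(k) = -2 - 6*k
v(u(2)) - 1*126 = (-2 - 6*2) - 1*126 = (-2 - 12) - 126 = -14 - 126 = -140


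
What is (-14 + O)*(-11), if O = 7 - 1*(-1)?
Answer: 66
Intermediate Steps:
O = 8 (O = 7 + 1 = 8)
(-14 + O)*(-11) = (-14 + 8)*(-11) = -6*(-11) = 66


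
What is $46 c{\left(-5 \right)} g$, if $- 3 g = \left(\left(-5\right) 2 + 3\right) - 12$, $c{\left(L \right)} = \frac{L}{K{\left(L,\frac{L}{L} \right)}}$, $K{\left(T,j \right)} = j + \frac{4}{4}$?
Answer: $- \frac{2185}{3} \approx -728.33$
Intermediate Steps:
$K{\left(T,j \right)} = 1 + j$ ($K{\left(T,j \right)} = j + 4 \cdot \frac{1}{4} = j + 1 = 1 + j$)
$c{\left(L \right)} = \frac{L}{2}$ ($c{\left(L \right)} = \frac{L}{1 + \frac{L}{L}} = \frac{L}{1 + 1} = \frac{L}{2}$)
$g = \frac{19}{3}$ ($g = - \frac{\left(\left(-5\right) 2 + 3\right) - 12}{3} = - \frac{\left(-10 + 3\right) - 12}{3} = - \frac{-7 - 12}{3} = \left(- \frac{1}{3}\right) \left(-19\right) = \frac{19}{3} \approx 6.3333$)
$46 c{\left(-5 \right)} g = 46 \cdot \frac{1}{2} \left(-5\right) \frac{19}{3} = 46 \left(- \frac{5}{2}\right) \frac{19}{3} = \left(-115\right) \frac{19}{3} = - \frac{2185}{3}$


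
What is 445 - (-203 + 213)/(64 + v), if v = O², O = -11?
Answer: 16463/37 ≈ 444.95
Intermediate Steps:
v = 121 (v = (-11)² = 121)
445 - (-203 + 213)/(64 + v) = 445 - (-203 + 213)/(64 + 121) = 445 - 10/185 = 445 - 1*2/37 = 445 - 2/37 = 16463/37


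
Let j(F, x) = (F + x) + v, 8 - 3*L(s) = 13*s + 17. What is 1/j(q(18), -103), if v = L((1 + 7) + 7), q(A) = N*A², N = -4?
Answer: -1/1467 ≈ -0.00068166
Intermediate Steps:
q(A) = -4*A²
L(s) = -3 - 13*s/3 (L(s) = 8/3 - (13*s + 17)/3 = 8/3 - (17 + 13*s)/3 = 8/3 + (-17/3 - 13*s/3) = -3 - 13*s/3)
v = -68 (v = -3 - 13*((1 + 7) + 7)/3 = -3 - 13*(8 + 7)/3 = -3 - 13/3*15 = -3 - 65 = -68)
j(F, x) = -68 + F + x (j(F, x) = (F + x) - 68 = -68 + F + x)
1/j(q(18), -103) = 1/(-68 - 4*18² - 103) = 1/(-68 - 4*324 - 103) = 1/(-68 - 1296 - 103) = 1/(-1467) = -1/1467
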